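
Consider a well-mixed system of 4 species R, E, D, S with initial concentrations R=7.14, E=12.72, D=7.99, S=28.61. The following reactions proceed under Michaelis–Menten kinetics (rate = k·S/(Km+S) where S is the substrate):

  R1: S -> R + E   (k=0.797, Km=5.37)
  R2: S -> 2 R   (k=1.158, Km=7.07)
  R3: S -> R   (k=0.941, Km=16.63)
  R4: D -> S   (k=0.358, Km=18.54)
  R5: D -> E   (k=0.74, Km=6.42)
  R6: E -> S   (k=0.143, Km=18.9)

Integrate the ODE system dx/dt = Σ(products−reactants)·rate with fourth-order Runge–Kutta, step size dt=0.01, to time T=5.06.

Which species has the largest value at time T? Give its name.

RK4 with dt=0.01: 506 steps to T=5.06. Trajectory (selected grid times):
t=0.00: R=7.14 E=12.72 D=7.99 S=28.61
t=0.56: R=8.88 E=13.29 D=7.70 S=27.48
t=1.12: R=10.61 E=13.85 D=7.42 S=26.36
t=1.69: R=12.34 E=14.42 D=7.14 S=25.23
t=2.25: R=14.03 E=14.97 D=6.87 S=24.14
t=2.81: R=15.70 E=15.51 D=6.60 S=23.05
t=3.37: R=17.35 E=16.04 D=6.34 S=21.98
t=3.94: R=19.01 E=16.57 D=6.08 S=20.91
t=4.50: R=20.62 E=17.09 D=5.84 S=19.87
t=5.06: R=22.20 E=17.59 D=5.59 S=18.85
At T=5.06: R=22.20 E=17.59 D=5.59 S=18.85; the largest is R.

Dominant species at T: R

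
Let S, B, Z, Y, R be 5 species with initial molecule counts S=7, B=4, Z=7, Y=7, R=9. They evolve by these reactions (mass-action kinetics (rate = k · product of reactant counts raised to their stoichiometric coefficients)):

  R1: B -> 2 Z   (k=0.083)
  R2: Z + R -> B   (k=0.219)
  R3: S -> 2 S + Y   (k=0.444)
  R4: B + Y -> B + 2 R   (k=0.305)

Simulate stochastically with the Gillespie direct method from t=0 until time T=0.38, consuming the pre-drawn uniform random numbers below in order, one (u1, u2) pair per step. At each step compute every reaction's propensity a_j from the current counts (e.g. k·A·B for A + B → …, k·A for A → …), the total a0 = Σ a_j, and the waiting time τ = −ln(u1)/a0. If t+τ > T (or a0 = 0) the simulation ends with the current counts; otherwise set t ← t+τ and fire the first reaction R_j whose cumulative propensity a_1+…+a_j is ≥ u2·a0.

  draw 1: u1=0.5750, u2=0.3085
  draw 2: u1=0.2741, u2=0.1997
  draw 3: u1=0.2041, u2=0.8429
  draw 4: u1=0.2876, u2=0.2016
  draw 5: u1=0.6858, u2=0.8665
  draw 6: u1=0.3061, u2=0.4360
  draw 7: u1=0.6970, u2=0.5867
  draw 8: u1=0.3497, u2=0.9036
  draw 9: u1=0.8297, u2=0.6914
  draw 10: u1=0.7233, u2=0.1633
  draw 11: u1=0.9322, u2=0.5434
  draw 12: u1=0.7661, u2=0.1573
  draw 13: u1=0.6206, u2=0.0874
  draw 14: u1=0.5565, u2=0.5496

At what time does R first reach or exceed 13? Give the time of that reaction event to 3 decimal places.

t=0.000: S=7 B=4 Z=7 Y=7 R=9
Draw 1: a1=0.332, a2=13.797, a3=3.108, a4=8.540, a0=25.777; τ=−ln(0.5750)/25.777=0.021 → t=0.021; u2·a0=0.3085·25.777=7.952; a1=0.332 < 7.952 ≤ a1+a2=14.129 → R2 fires; S=7 B=5 Z=6 Y=7 R=8
Draw 2: a1=0.415, a2=10.512, a3=3.108, a4=10.675, a0=24.710; τ=−ln(0.2741)/24.710=0.052 → t=0.074; u2·a0=0.1997·24.710=4.935; a1=0.415 < 4.935 ≤ a1+a2=10.927 → R2 fires; S=7 B=6 Z=5 Y=7 R=7
Draw 3: a1=0.498, a2=7.665, a3=3.108, a4=12.810, a0=24.081; τ=−ln(0.2041)/24.081=0.066 → t=0.140; u2·a0=0.8429·24.081=20.298; a1+…+a3=11.271 < 20.298 ≤ a1+…+a4=24.081 → R4 fires; S=7 B=6 Z=5 Y=6 R=9
Draw 4: a1=0.498, a2=9.855, a3=3.108, a4=10.980, a0=24.441; τ=−ln(0.2876)/24.441=0.051 → t=0.191; u2·a0=0.2016·24.441=4.927; a1=0.498 < 4.927 ≤ a1+a2=10.353 → R2 fires; S=7 B=7 Z=4 Y=6 R=8
Draw 5: a1=0.581, a2=7.008, a3=3.108, a4=12.810, a0=23.507; τ=−ln(0.6858)/23.507=0.016 → t=0.207; u2·a0=0.8665·23.507=20.369; a1+…+a3=10.697 < 20.369 ≤ a1+…+a4=23.507 → R4 fires; S=7 B=7 Z=4 Y=5 R=10
Draw 6: a1=0.581, a2=8.760, a3=3.108, a4=10.675, a0=23.124; τ=−ln(0.3061)/23.124=0.051 → t=0.258; u2·a0=0.4360·23.124=10.082; a1+a2=9.341 < 10.082 ≤ a1+…+a3=12.449 → R3 fires; S=8 B=7 Z=4 Y=6 R=10
Draw 7: a1=0.581, a2=8.760, a3=3.552, a4=12.810, a0=25.703; τ=−ln(0.6970)/25.703=0.014 → t=0.272; u2·a0=0.5867·25.703=15.080; a1+…+a3=12.893 < 15.080 ≤ a1+…+a4=25.703 → R4 fires; S=8 B=7 Z=4 Y=5 R=12
Draw 8: a1=0.581, a2=10.512, a3=3.552, a4=10.675, a0=25.320; τ=−ln(0.3497)/25.320=0.041 → t=0.314; u2·a0=0.9036·25.320=22.879; a1+…+a3=14.645 < 22.879 ≤ a1+…+a4=25.320 → R4 fires; S=8 B=7 Z=4 Y=4 R=14
Draw 9: a1=0.581, a2=12.264, a3=3.552, a4=8.540, a0=24.937; τ=−ln(0.8297)/24.937=0.007 → t=0.321; u2·a0=0.6914·24.937=17.241; a1+…+a3=16.397 < 17.241 ≤ a1+…+a4=24.937 → R4 fires; S=8 B=7 Z=4 Y=3 R=16
Draw 10: a1=0.581, a2=14.016, a3=3.552, a4=6.405, a0=24.554; τ=−ln(0.7233)/24.554=0.013 → t=0.334; u2·a0=0.1633·24.554=4.010; a1=0.581 < 4.010 ≤ a1+a2=14.597 → R2 fires; S=8 B=8 Z=3 Y=3 R=15
Draw 11: a1=0.664, a2=9.855, a3=3.552, a4=7.320, a0=21.391; τ=−ln(0.9322)/21.391=0.003 → t=0.338; u2·a0=0.5434·21.391=11.624; a1+a2=10.519 < 11.624 ≤ a1+…+a3=14.071 → R3 fires; S=9 B=8 Z=3 Y=4 R=15
Draw 12: a1=0.664, a2=9.855, a3=3.996, a4=9.760, a0=24.275; τ=−ln(0.7661)/24.275=0.011 → t=0.349; u2·a0=0.1573·24.275=3.818; a1=0.664 < 3.818 ≤ a1+a2=10.519 → R2 fires; S=9 B=9 Z=2 Y=4 R=14
Draw 13: a1=0.747, a2=6.132, a3=3.996, a4=10.980, a0=21.855; τ=−ln(0.6206)/21.855=0.022 → t=0.370; u2·a0=0.0874·21.855=1.910; a1=0.747 < 1.910 ≤ a1+a2=6.879 → R2 fires; S=9 B=10 Z=1 Y=4 R=13
Draw 14: a1=0.830, a2=2.847, a3=3.996, a4=12.200, a0=19.873; τ=−ln(0.5565)/19.873=0.029 → t=0.400 > T=0.38: stop.
R first becomes ≥ 13 when it reaches 14 at the event at t=0.314.

Threshold first reached at t = 0.314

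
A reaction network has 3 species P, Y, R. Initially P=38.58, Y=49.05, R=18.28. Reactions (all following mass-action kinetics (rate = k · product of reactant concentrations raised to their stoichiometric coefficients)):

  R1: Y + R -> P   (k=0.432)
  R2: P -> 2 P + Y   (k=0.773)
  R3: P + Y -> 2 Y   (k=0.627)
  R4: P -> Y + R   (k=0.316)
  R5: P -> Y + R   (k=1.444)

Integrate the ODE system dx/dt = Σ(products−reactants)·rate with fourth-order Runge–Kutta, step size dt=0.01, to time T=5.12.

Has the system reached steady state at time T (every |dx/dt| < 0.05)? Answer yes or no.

RK4 with dt=0.01: 512 steps to T=5.12. Trajectory (selected grid times):
t=0.00: P=38.58 Y=49.05 R=18.28
t=0.57: P=0.00 Y=89.74 R=0.00
t=1.14: P=0.00 Y=89.74 R=0.00
t=1.71: P=0.00 Y=89.74 R=0.00
t=2.28: P=0.00 Y=89.74 R=0.00
t=2.84: P=0.00 Y=89.74 R=0.00
t=3.41: P=0.00 Y=89.74 R=0.00
t=3.98: P=0.00 Y=89.74 R=0.00
t=4.55: P=0.00 Y=89.74 R=0.00
t=5.12: P=0.00 Y=89.74 R=0.00
Rates at T: R1=0.0000, R2=0.0000, R3=0.0000, R4=0.0000, R5=0.0000
dx/dt at T (Σ net stoichiometry × rate): P=-0.0000, Y=+0.0000, R=-0.0000
Largest |dx/dt| is |+0.0000| (Y) < 0.05 → steady.

Steady state at T: yes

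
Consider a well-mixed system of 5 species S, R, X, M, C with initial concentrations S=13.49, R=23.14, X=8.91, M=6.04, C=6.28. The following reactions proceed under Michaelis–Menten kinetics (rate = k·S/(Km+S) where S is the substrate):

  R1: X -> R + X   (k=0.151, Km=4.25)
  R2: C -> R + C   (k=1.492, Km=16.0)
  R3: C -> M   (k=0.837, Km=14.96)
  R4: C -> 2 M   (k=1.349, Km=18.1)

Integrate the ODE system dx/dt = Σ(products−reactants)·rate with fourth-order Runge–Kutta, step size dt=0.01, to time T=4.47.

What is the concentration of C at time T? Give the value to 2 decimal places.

RK4 with dt=0.01: 447 steps to T=4.47. Trajectory (selected grid times):
t=0.00: S=13.49 R=23.14 X=8.91 M=6.04 C=6.28
t=0.50: S=13.49 R=23.40 X=8.91 M=6.50 C=5.99
t=0.99: S=13.49 R=23.64 X=8.91 M=6.94 C=5.71
t=1.49: S=13.49 R=23.89 X=8.91 M=7.37 C=5.44
t=1.99: S=13.49 R=24.12 X=8.91 M=7.79 C=5.18
t=2.48: S=13.49 R=24.35 X=8.91 M=8.18 C=4.93
t=2.98: S=13.49 R=24.57 X=8.91 M=8.56 C=4.69
t=3.48: S=13.49 R=24.79 X=8.91 M=8.93 C=4.45
t=3.97: S=13.49 R=25.00 X=8.91 M=9.28 C=4.23
t=4.47: S=13.49 R=25.20 X=8.91 M=9.62 C=4.02
Read off C at T=4.47: 4.02

C at T = 4.02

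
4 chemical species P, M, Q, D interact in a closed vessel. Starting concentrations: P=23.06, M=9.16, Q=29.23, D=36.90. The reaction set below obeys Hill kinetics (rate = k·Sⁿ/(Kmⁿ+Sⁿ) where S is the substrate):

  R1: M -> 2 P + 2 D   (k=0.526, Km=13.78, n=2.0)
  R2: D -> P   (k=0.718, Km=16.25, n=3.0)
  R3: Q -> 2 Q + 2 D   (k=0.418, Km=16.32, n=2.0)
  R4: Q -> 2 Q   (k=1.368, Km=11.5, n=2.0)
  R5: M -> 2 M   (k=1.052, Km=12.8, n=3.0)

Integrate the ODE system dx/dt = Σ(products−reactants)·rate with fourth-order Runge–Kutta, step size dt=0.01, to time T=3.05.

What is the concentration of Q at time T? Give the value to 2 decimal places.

Q at T = 33.92

RK4 with dt=0.01: 305 steps to T=3.05. Trajectory (selected grid times):
t=0.00: P=23.06 M=9.16 Q=29.23 D=36.90
t=0.34: P=23.39 M=9.20 Q=29.74 D=37.00
t=0.68: P=23.73 M=9.24 Q=30.26 D=37.11
t=1.02: P=24.07 M=9.29 Q=30.78 D=37.21
t=1.36: P=24.40 M=9.33 Q=31.30 D=37.32
t=1.69: P=24.73 M=9.37 Q=31.80 D=37.43
t=2.03: P=25.07 M=9.42 Q=32.33 D=37.55
t=2.37: P=25.41 M=9.46 Q=32.86 D=37.66
t=2.71: P=25.75 M=9.51 Q=33.38 D=37.78
t=3.05: P=26.10 M=9.55 Q=33.92 D=37.90
Read off Q at T=3.05: 33.92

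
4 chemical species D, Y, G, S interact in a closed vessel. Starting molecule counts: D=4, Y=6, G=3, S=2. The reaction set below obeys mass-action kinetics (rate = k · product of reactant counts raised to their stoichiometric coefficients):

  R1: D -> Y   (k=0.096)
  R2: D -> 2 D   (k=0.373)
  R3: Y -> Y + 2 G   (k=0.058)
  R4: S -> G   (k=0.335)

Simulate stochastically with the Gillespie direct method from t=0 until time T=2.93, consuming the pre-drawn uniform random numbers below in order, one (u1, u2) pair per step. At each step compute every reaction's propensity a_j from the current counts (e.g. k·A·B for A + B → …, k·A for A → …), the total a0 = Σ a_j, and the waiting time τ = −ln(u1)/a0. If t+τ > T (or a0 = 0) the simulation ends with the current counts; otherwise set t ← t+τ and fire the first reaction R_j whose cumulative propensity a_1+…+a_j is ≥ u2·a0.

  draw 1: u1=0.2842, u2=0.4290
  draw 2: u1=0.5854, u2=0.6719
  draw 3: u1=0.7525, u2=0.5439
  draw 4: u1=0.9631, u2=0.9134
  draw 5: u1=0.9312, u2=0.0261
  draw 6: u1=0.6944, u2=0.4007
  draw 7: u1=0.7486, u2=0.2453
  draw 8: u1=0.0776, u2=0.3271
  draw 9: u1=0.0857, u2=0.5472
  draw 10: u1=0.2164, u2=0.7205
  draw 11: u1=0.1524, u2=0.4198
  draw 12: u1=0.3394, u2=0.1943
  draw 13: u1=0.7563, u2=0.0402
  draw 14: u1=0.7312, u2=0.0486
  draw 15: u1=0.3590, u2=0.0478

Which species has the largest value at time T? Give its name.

Dominant species at T: D

t=0.000: D=4 Y=6 G=3 S=2
Draw 1: a1=0.384, a2=1.492, a3=0.348, a4=0.670, a0=2.894; τ=−ln(0.2842)/2.894=0.435 → t=0.435; u2·a0=0.4290·2.894=1.242; a1=0.384 < 1.242 ≤ a1+a2=1.876 → R2 fires; D=5 Y=6 G=3 S=2
Draw 2: a1=0.480, a2=1.865, a3=0.348, a4=0.670, a0=3.363; τ=−ln(0.5854)/3.363=0.159 → t=0.594; u2·a0=0.6719·3.363=2.260; a1=0.480 < 2.260 ≤ a1+a2=2.345 → R2 fires; D=6 Y=6 G=3 S=2
Draw 3: a1=0.576, a2=2.238, a3=0.348, a4=0.670, a0=3.832; τ=−ln(0.7525)/3.832=0.074 → t=0.668; u2·a0=0.5439·3.832=2.084; a1=0.576 < 2.084 ≤ a1+a2=2.814 → R2 fires; D=7 Y=6 G=3 S=2
Draw 4: a1=0.672, a2=2.611, a3=0.348, a4=0.670, a0=4.301; τ=−ln(0.9631)/4.301=0.009 → t=0.677; u2·a0=0.9134·4.301=3.929; a1+…+a3=3.631 < 3.929 ≤ a1+…+a4=4.301 → R4 fires; D=7 Y=6 G=4 S=1
Draw 5: a1=0.672, a2=2.611, a3=0.348, a4=0.335, a0=3.966; τ=−ln(0.9312)/3.966=0.018 → t=0.695; u2·a0=0.0261·3.966=0.104 ≤ a1=0.672 → R1 fires; D=6 Y=7 G=4 S=1
Draw 6: a1=0.576, a2=2.238, a3=0.406, a4=0.335, a0=3.555; τ=−ln(0.6944)/3.555=0.103 → t=0.797; u2·a0=0.4007·3.555=1.424; a1=0.576 < 1.424 ≤ a1+a2=2.814 → R2 fires; D=7 Y=7 G=4 S=1
Draw 7: a1=0.672, a2=2.611, a3=0.406, a4=0.335, a0=4.024; τ=−ln(0.7486)/4.024=0.072 → t=0.869; u2·a0=0.2453·4.024=0.987; a1=0.672 < 0.987 ≤ a1+a2=3.283 → R2 fires; D=8 Y=7 G=4 S=1
Draw 8: a1=0.768, a2=2.984, a3=0.406, a4=0.335, a0=4.493; τ=−ln(0.0776)/4.493=0.569 → t=1.438; u2·a0=0.3271·4.493=1.470; a1=0.768 < 1.470 ≤ a1+a2=3.752 → R2 fires; D=9 Y=7 G=4 S=1
Draw 9: a1=0.864, a2=3.357, a3=0.406, a4=0.335, a0=4.962; τ=−ln(0.0857)/4.962=0.495 → t=1.933; u2·a0=0.5472·4.962=2.715; a1=0.864 < 2.715 ≤ a1+a2=4.221 → R2 fires; D=10 Y=7 G=4 S=1
Draw 10: a1=0.960, a2=3.730, a3=0.406, a4=0.335, a0=5.431; τ=−ln(0.2164)/5.431=0.282 → t=2.215; u2·a0=0.7205·5.431=3.913; a1=0.960 < 3.913 ≤ a1+a2=4.690 → R2 fires; D=11 Y=7 G=4 S=1
Draw 11: a1=1.056, a2=4.103, a3=0.406, a4=0.335, a0=5.900; τ=−ln(0.1524)/5.900=0.319 → t=2.534; u2·a0=0.4198·5.900=2.477; a1=1.056 < 2.477 ≤ a1+a2=5.159 → R2 fires; D=12 Y=7 G=4 S=1
Draw 12: a1=1.152, a2=4.476, a3=0.406, a4=0.335, a0=6.369; τ=−ln(0.3394)/6.369=0.170 → t=2.704; u2·a0=0.1943·6.369=1.237; a1=1.152 < 1.237 ≤ a1+a2=5.628 → R2 fires; D=13 Y=7 G=4 S=1
Draw 13: a1=1.248, a2=4.849, a3=0.406, a4=0.335, a0=6.838; τ=−ln(0.7563)/6.838=0.041 → t=2.745; u2·a0=0.0402·6.838=0.275 ≤ a1=1.248 → R1 fires; D=12 Y=8 G=4 S=1
Draw 14: a1=1.152, a2=4.476, a3=0.464, a4=0.335, a0=6.427; τ=−ln(0.7312)/6.427=0.049 → t=2.793; u2·a0=0.0486·6.427=0.312 ≤ a1=1.152 → R1 fires; D=11 Y=9 G=4 S=1
Draw 15: a1=1.056, a2=4.103, a3=0.522, a4=0.335, a0=6.016; τ=−ln(0.3590)/6.016=0.170 → t=2.964 > T=2.93: stop.
At T=2.93: D=11 Y=9 G=4 S=1; the largest is D.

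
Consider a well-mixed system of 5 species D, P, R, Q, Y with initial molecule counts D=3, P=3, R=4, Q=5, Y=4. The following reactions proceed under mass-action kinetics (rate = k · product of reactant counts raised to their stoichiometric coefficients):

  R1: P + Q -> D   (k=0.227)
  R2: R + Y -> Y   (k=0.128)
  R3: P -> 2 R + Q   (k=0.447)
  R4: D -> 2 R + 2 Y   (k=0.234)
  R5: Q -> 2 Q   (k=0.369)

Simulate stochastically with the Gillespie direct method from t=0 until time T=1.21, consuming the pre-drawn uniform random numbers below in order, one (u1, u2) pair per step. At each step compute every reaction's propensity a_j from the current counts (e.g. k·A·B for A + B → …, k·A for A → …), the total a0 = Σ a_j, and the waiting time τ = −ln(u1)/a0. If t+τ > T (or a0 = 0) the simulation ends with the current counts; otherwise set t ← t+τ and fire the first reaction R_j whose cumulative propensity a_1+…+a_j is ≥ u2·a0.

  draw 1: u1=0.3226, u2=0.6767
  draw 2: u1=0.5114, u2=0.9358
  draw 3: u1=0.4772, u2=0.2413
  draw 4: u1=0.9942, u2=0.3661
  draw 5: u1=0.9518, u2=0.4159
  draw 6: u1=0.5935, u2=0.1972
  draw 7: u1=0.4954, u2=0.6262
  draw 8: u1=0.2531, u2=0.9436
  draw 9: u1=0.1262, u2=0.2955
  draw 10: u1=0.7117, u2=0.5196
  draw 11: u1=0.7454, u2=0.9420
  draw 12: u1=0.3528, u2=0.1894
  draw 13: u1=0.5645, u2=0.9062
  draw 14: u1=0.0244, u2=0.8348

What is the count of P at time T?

t=0.000: D=3 P=3 R=4 Q=5 Y=4
Draw 1: a1=3.405, a2=2.048, a3=1.341, a4=0.702, a5=1.845, a0=9.341; τ=−ln(0.3226)/9.341=0.121 → t=0.121; u2·a0=0.6767·9.341=6.321; a1+a2=5.453 < 6.321 ≤ a1+…+a3=6.794 → R3 fires; D=3 P=2 R=6 Q=6 Y=4
Draw 2: a1=2.724, a2=3.072, a3=0.894, a4=0.702, a5=2.214, a0=9.606; τ=−ln(0.5114)/9.606=0.070 → t=0.191; u2·a0=0.9358·9.606=8.989; a1+…+a4=7.392 < 8.989 ≤ a1+…+a5=9.606 → R5 fires; D=3 P=2 R=6 Q=7 Y=4
Draw 3: a1=3.178, a2=3.072, a3=0.894, a4=0.702, a5=2.583, a0=10.429; τ=−ln(0.4772)/10.429=0.071 → t=0.262; u2·a0=0.2413·10.429=2.517 ≤ a1=3.178 → R1 fires; D=4 P=1 R=6 Q=6 Y=4
Draw 4: a1=1.362, a2=3.072, a3=0.447, a4=0.936, a5=2.214, a0=8.031; τ=−ln(0.9942)/8.031=0.001 → t=0.263; u2·a0=0.3661·8.031=2.940; a1=1.362 < 2.940 ≤ a1+a2=4.434 → R2 fires; D=4 P=1 R=5 Q=6 Y=4
Draw 5: a1=1.362, a2=2.560, a3=0.447, a4=0.936, a5=2.214, a0=7.519; τ=−ln(0.9518)/7.519=0.007 → t=0.269; u2·a0=0.4159·7.519=3.127; a1=1.362 < 3.127 ≤ a1+a2=3.922 → R2 fires; D=4 P=1 R=4 Q=6 Y=4
Draw 6: a1=1.362, a2=2.048, a3=0.447, a4=0.936, a5=2.214, a0=7.007; τ=−ln(0.5935)/7.007=0.074 → t=0.344; u2·a0=0.1972·7.007=1.382; a1=1.362 < 1.382 ≤ a1+a2=3.410 → R2 fires; D=4 P=1 R=3 Q=6 Y=4
Draw 7: a1=1.362, a2=1.536, a3=0.447, a4=0.936, a5=2.214, a0=6.495; τ=−ln(0.4954)/6.495=0.108 → t=0.452; u2·a0=0.6262·6.495=4.067; a1+…+a3=3.345 < 4.067 ≤ a1+…+a4=4.281 → R4 fires; D=3 P=1 R=5 Q=6 Y=6
Draw 8: a1=1.362, a2=3.840, a3=0.447, a4=0.702, a5=2.214, a0=8.565; τ=−ln(0.2531)/8.565=0.160 → t=0.612; u2·a0=0.9436·8.565=8.082; a1+…+a4=6.351 < 8.082 ≤ a1+…+a5=8.565 → R5 fires; D=3 P=1 R=5 Q=7 Y=6
Draw 9: a1=1.589, a2=3.840, a3=0.447, a4=0.702, a5=2.583, a0=9.161; τ=−ln(0.1262)/9.161=0.226 → t=0.838; u2·a0=0.2955·9.161=2.707; a1=1.589 < 2.707 ≤ a1+a2=5.429 → R2 fires; D=3 P=1 R=4 Q=7 Y=6
Draw 10: a1=1.589, a2=3.072, a3=0.447, a4=0.702, a5=2.583, a0=8.393; τ=−ln(0.7117)/8.393=0.041 → t=0.879; u2·a0=0.5196·8.393=4.361; a1=1.589 < 4.361 ≤ a1+a2=4.661 → R2 fires; D=3 P=1 R=3 Q=7 Y=6
Draw 11: a1=1.589, a2=2.304, a3=0.447, a4=0.702, a5=2.583, a0=7.625; τ=−ln(0.7454)/7.625=0.039 → t=0.917; u2·a0=0.9420·7.625=7.183; a1+…+a4=5.042 < 7.183 ≤ a1+…+a5=7.625 → R5 fires; D=3 P=1 R=3 Q=8 Y=6
Draw 12: a1=1.816, a2=2.304, a3=0.447, a4=0.702, a5=2.952, a0=8.221; τ=−ln(0.3528)/8.221=0.127 → t=1.044; u2·a0=0.1894·8.221=1.557 ≤ a1=1.816 → R1 fires; D=4 P=0 R=3 Q=7 Y=6
Draw 13: a1=0.000, a2=2.304, a3=0.000, a4=0.936, a5=2.583, a0=5.823; τ=−ln(0.5645)/5.823=0.098 → t=1.142; u2·a0=0.9062·5.823=5.277; a1+…+a4=3.240 < 5.277 ≤ a1+…+a5=5.823 → R5 fires; D=4 P=0 R=3 Q=8 Y=6
Draw 14: a1=0.000, a2=2.304, a3=0.000, a4=0.936, a5=2.952, a0=6.192; τ=−ln(0.0244)/6.192=0.600 → t=1.742 > T=1.21: stop.
Read off P at T=1.21: 0

P at T = 0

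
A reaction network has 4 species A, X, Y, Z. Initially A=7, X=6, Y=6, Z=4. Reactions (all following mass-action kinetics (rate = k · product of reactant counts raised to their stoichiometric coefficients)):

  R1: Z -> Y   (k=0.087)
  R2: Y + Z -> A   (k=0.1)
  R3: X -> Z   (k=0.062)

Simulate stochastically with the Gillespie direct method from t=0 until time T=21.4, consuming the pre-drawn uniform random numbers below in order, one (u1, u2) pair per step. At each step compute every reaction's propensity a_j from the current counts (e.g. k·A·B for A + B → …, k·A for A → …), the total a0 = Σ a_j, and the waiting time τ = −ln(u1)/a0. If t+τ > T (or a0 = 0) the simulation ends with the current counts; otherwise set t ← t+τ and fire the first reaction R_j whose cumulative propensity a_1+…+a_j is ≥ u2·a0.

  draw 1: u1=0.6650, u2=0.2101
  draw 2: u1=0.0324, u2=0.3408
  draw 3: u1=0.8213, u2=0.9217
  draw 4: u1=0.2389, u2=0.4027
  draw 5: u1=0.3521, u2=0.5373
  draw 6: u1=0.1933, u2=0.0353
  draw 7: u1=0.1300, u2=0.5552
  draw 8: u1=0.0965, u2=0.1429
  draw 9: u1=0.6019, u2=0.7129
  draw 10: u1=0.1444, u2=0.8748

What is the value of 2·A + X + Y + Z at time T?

Check how each reaction changes W = 2·A + X + Y + Z (weight of products minus weight of reactants):
R1: Z -> Y: (1·1) − (1·1) = 1 − 1 = 0
R2: Y + Z -> A: (2·1) − (1·1 + 1·1) = 2 − 2 = 0
R3: X -> Z: (1·1) − (1·1) = 1 − 1 = 0
Every reaction leaves W unchanged, so W is conserved and no simulation is needed: W(T) = W(0) = 2·7 + 6 + 6 + 4 = 30

Value at T = 30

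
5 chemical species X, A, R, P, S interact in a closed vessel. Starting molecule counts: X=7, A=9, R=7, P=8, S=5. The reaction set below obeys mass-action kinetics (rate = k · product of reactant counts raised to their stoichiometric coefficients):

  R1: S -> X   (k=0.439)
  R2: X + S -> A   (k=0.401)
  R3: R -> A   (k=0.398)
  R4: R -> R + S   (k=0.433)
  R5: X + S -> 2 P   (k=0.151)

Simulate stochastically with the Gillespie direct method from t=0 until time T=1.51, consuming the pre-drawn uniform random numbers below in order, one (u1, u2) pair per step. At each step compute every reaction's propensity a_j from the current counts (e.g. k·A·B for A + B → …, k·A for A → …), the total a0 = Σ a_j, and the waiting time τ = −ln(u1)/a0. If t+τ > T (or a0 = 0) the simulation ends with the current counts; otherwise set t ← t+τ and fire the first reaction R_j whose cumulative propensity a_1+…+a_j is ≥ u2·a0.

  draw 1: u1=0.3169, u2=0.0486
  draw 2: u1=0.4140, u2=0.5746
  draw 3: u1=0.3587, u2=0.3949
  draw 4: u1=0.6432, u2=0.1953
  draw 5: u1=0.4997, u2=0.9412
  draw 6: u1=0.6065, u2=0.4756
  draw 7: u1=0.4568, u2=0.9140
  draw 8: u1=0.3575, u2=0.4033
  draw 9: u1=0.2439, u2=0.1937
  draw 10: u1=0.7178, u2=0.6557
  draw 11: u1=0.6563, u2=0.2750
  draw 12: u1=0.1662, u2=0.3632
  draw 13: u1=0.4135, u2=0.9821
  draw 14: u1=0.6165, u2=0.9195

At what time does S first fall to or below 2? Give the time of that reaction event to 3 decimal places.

Threshold first reached at t = 0.132

t=0.000: X=7 A=9 R=7 P=8 S=5
Draw 1: a1=2.195, a2=14.035, a3=2.786, a4=3.031, a5=5.285, a0=27.332; τ=−ln(0.3169)/27.332=0.042 → t=0.042; u2·a0=0.0486·27.332=1.328 ≤ a1=2.195 → R1 fires; X=8 A=9 R=7 P=8 S=4
Draw 2: a1=1.756, a2=12.832, a3=2.786, a4=3.031, a5=4.832, a0=25.237; τ=−ln(0.4140)/25.237=0.035 → t=0.077; u2·a0=0.5746·25.237=14.501; a1=1.756 < 14.501 ≤ a1+a2=14.588 → R2 fires; X=7 A=10 R=7 P=8 S=3
Draw 3: a1=1.317, a2=8.421, a3=2.786, a4=3.031, a5=3.171, a0=18.726; τ=−ln(0.3587)/18.726=0.055 → t=0.132; u2·a0=0.3949·18.726=7.395; a1=1.317 < 7.395 ≤ a1+a2=9.738 → R2 fires; X=6 A=11 R=7 P=8 S=2
Draw 4: a1=0.878, a2=4.812, a3=2.786, a4=3.031, a5=1.812, a0=13.319; τ=−ln(0.6432)/13.319=0.033 → t=0.165; u2·a0=0.1953·13.319=2.601; a1=0.878 < 2.601 ≤ a1+a2=5.690 → R2 fires; X=5 A=12 R=7 P=8 S=1
Draw 5: a1=0.439, a2=2.005, a3=2.786, a4=3.031, a5=0.755, a0=9.016; τ=−ln(0.4997)/9.016=0.077 → t=0.242; u2·a0=0.9412·9.016=8.486; a1+…+a4=8.261 < 8.486 ≤ a1+…+a5=9.016 → R5 fires; X=4 A=12 R=7 P=10 S=0
Draw 6: a1=0.000, a2=0.000, a3=2.786, a4=3.031, a5=0.000, a0=5.817; τ=−ln(0.6065)/5.817=0.086 → t=0.328; u2·a0=0.4756·5.817=2.767; a1+a2=0.000 < 2.767 ≤ a1+…+a3=2.786 → R3 fires; X=4 A=13 R=6 P=10 S=0
Draw 7: a1=0.000, a2=0.000, a3=2.388, a4=2.598, a5=0.000, a0=4.986; τ=−ln(0.4568)/4.986=0.157 → t=0.485; u2·a0=0.9140·4.986=4.557; a1+…+a3=2.388 < 4.557 ≤ a1+…+a4=4.986 → R4 fires; X=4 A=13 R=6 P=10 S=1
Draw 8: a1=0.439, a2=1.604, a3=2.388, a4=2.598, a5=0.604, a0=7.633; τ=−ln(0.3575)/7.633=0.135 → t=0.620; u2·a0=0.4033·7.633=3.078; a1+a2=2.043 < 3.078 ≤ a1+…+a3=4.431 → R3 fires; X=4 A=14 R=5 P=10 S=1
Draw 9: a1=0.439, a2=1.604, a3=1.990, a4=2.165, a5=0.604, a0=6.802; τ=−ln(0.2439)/6.802=0.207 → t=0.827; u2·a0=0.1937·6.802=1.318; a1=0.439 < 1.318 ≤ a1+a2=2.043 → R2 fires; X=3 A=15 R=5 P=10 S=0
Draw 10: a1=0.000, a2=0.000, a3=1.990, a4=2.165, a5=0.000, a0=4.155; τ=−ln(0.7178)/4.155=0.080 → t=0.907; u2·a0=0.6557·4.155=2.724; a1+…+a3=1.990 < 2.724 ≤ a1+…+a4=4.155 → R4 fires; X=3 A=15 R=5 P=10 S=1
Draw 11: a1=0.439, a2=1.203, a3=1.990, a4=2.165, a5=0.453, a0=6.250; τ=−ln(0.6563)/6.250=0.067 → t=0.974; u2·a0=0.2750·6.250=1.719; a1+a2=1.642 < 1.719 ≤ a1+…+a3=3.632 → R3 fires; X=3 A=16 R=4 P=10 S=1
Draw 12: a1=0.439, a2=1.203, a3=1.592, a4=1.732, a5=0.453, a0=5.419; τ=−ln(0.1662)/5.419=0.331 → t=1.305; u2·a0=0.3632·5.419=1.968; a1+a2=1.642 < 1.968 ≤ a1+…+a3=3.234 → R3 fires; X=3 A=17 R=3 P=10 S=1
Draw 13: a1=0.439, a2=1.203, a3=1.194, a4=1.299, a5=0.453, a0=4.588; τ=−ln(0.4135)/4.588=0.192 → t=1.498; u2·a0=0.9821·4.588=4.506; a1+…+a4=4.135 < 4.506 ≤ a1+…+a5=4.588 → R5 fires; X=2 A=17 R=3 P=12 S=0
Draw 14: a1=0.000, a2=0.000, a3=1.194, a4=1.299, a5=0.000, a0=2.493; τ=−ln(0.6165)/2.493=0.194 → t=1.692 > T=1.51: stop.
S first becomes ≤ 2 when it reaches 2 at the event at t=0.132.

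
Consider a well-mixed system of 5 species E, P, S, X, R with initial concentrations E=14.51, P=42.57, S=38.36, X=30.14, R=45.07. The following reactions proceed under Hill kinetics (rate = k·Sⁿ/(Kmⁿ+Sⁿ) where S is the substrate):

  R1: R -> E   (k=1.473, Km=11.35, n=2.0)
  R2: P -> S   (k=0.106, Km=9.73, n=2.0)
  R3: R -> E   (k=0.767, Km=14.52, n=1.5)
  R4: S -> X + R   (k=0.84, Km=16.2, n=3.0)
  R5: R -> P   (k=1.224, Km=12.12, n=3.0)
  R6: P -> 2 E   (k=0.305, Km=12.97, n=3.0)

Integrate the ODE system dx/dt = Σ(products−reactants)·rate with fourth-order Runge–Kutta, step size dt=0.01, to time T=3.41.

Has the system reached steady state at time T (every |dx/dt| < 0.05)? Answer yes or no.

Steady state at T: no

RK4 with dt=0.01: 341 steps to T=3.41. Trajectory (selected grid times):
t=0.00: E=14.51 P=42.57 S=38.36 X=30.14 R=45.07
t=0.38: E=15.51 P=42.87 S=38.10 X=30.44 R=44.14
t=0.76: E=16.50 P=43.18 S=37.84 X=30.73 R=43.21
t=1.14: E=17.49 P=43.48 S=37.59 X=31.03 R=42.29
t=1.52: E=18.48 P=43.79 S=37.33 X=31.32 R=41.36
t=1.89: E=19.44 P=44.08 S=37.08 X=31.61 R=40.47
t=2.27: E=20.43 P=44.38 S=36.82 X=31.91 R=39.55
t=2.65: E=21.41 P=44.68 S=36.57 X=32.20 R=38.64
t=3.03: E=22.38 P=44.98 S=36.31 X=32.49 R=37.73
t=3.41: E=23.36 P=45.28 S=36.06 X=32.79 R=36.83
Rates at T: R1=1.3452, R2=0.1013, R3=0.6148, R4=0.7702, R5=1.1819, R6=0.2980
dx/dt at T (Σ net stoichiometry × rate): E=+2.5561, P=+0.7826, S=-0.6688, X=+0.7702, R=-2.3718
Largest |dx/dt| is |+2.5561| (E) ≥ 0.05 → not steady.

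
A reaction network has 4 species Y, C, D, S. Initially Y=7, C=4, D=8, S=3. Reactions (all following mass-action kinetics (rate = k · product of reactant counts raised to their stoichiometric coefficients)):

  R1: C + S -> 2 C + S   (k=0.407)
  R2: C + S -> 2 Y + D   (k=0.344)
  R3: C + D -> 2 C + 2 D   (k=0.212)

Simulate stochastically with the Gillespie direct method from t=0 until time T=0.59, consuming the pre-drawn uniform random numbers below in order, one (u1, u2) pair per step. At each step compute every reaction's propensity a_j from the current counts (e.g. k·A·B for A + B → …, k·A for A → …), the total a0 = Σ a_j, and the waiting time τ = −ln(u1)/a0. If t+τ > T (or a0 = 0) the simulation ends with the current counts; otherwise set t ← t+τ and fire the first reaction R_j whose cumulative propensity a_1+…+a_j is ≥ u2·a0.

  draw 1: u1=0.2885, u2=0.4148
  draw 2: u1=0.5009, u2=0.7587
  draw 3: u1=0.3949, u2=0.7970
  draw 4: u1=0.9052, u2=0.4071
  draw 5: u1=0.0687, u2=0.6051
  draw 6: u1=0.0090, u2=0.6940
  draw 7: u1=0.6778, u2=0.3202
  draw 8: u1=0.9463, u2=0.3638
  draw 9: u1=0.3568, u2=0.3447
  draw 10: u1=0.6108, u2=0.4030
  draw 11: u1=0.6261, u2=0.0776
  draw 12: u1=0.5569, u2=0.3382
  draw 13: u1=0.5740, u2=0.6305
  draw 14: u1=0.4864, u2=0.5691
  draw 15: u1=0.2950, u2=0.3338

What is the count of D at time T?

t=0.000: Y=7 C=4 D=8 S=3
Draw 1: a1=4.884, a2=4.128, a3=6.784, a0=15.796; τ=−ln(0.2885)/15.796=0.079 → t=0.079; u2·a0=0.4148·15.796=6.552; a1=4.884 < 6.552 ≤ a1+a2=9.012 → R2 fires; Y=9 C=3 D=9 S=2
Draw 2: a1=2.442, a2=2.064, a3=5.724, a0=10.230; τ=−ln(0.5009)/10.230=0.068 → t=0.146; u2·a0=0.7587·10.230=7.762; a1+a2=4.506 < 7.762 ≤ a1+…+a3=10.230 → R3 fires; Y=9 C=4 D=10 S=2
Draw 3: a1=3.256, a2=2.752, a3=8.480, a0=14.488; τ=−ln(0.3949)/14.488=0.064 → t=0.210; u2·a0=0.7970·14.488=11.547; a1+a2=6.008 < 11.547 ≤ a1+…+a3=14.488 → R3 fires; Y=9 C=5 D=11 S=2
Draw 4: a1=4.070, a2=3.440, a3=11.660, a0=19.170; τ=−ln(0.9052)/19.170=0.005 → t=0.216; u2·a0=0.4071·19.170=7.804; a1+a2=7.510 < 7.804 ≤ a1+…+a3=19.170 → R3 fires; Y=9 C=6 D=12 S=2
Draw 5: a1=4.884, a2=4.128, a3=15.264, a0=24.276; τ=−ln(0.0687)/24.276=0.110 → t=0.326; u2·a0=0.6051·24.276=14.689; a1+a2=9.012 < 14.689 ≤ a1+…+a3=24.276 → R3 fires; Y=9 C=7 D=13 S=2
Draw 6: a1=5.698, a2=4.816, a3=19.292, a0=29.806; τ=−ln(0.0090)/29.806=0.158 → t=0.484; u2·a0=0.6940·29.806=20.685; a1+a2=10.514 < 20.685 ≤ a1+…+a3=29.806 → R3 fires; Y=9 C=8 D=14 S=2
Draw 7: a1=6.512, a2=5.504, a3=23.744, a0=35.760; τ=−ln(0.6778)/35.760=0.011 → t=0.495; u2·a0=0.3202·35.760=11.450; a1=6.512 < 11.450 ≤ a1+a2=12.016 → R2 fires; Y=11 C=7 D=15 S=1
Draw 8: a1=2.849, a2=2.408, a3=22.260, a0=27.517; τ=−ln(0.9463)/27.517=0.002 → t=0.497; u2·a0=0.3638·27.517=10.011; a1+a2=5.257 < 10.011 ≤ a1+…+a3=27.517 → R3 fires; Y=11 C=8 D=16 S=1
Draw 9: a1=3.256, a2=2.752, a3=27.136, a0=33.144; τ=−ln(0.3568)/33.144=0.031 → t=0.528; u2·a0=0.3447·33.144=11.425; a1+a2=6.008 < 11.425 ≤ a1+…+a3=33.144 → R3 fires; Y=11 C=9 D=17 S=1
Draw 10: a1=3.663, a2=3.096, a3=32.436, a0=39.195; τ=−ln(0.6108)/39.195=0.013 → t=0.541; u2·a0=0.4030·39.195=15.796; a1+a2=6.759 < 15.796 ≤ a1+…+a3=39.195 → R3 fires; Y=11 C=10 D=18 S=1
Draw 11: a1=4.070, a2=3.440, a3=38.160, a0=45.670; τ=−ln(0.6261)/45.670=0.010 → t=0.551; u2·a0=0.0776·45.670=3.544 ≤ a1=4.070 → R1 fires; Y=11 C=11 D=18 S=1
Draw 12: a1=4.477, a2=3.784, a3=41.976, a0=50.237; τ=−ln(0.5569)/50.237=0.012 → t=0.562; u2·a0=0.3382·50.237=16.990; a1+a2=8.261 < 16.990 ≤ a1+…+a3=50.237 → R3 fires; Y=11 C=12 D=19 S=1
Draw 13: a1=4.884, a2=4.128, a3=48.336, a0=57.348; τ=−ln(0.5740)/57.348=0.010 → t=0.572; u2·a0=0.6305·57.348=36.158; a1+a2=9.012 < 36.158 ≤ a1+…+a3=57.348 → R3 fires; Y=11 C=13 D=20 S=1
Draw 14: a1=5.291, a2=4.472, a3=55.120, a0=64.883; τ=−ln(0.4864)/64.883=0.011 → t=0.583; u2·a0=0.5691·64.883=36.925; a1+a2=9.763 < 36.925 ≤ a1+…+a3=64.883 → R3 fires; Y=11 C=14 D=21 S=1
Draw 15: a1=5.698, a2=4.816, a3=62.328, a0=72.842; τ=−ln(0.2950)/72.842=0.017 → t=0.600 > T=0.59: stop.
Read off D at T=0.59: 21

D at T = 21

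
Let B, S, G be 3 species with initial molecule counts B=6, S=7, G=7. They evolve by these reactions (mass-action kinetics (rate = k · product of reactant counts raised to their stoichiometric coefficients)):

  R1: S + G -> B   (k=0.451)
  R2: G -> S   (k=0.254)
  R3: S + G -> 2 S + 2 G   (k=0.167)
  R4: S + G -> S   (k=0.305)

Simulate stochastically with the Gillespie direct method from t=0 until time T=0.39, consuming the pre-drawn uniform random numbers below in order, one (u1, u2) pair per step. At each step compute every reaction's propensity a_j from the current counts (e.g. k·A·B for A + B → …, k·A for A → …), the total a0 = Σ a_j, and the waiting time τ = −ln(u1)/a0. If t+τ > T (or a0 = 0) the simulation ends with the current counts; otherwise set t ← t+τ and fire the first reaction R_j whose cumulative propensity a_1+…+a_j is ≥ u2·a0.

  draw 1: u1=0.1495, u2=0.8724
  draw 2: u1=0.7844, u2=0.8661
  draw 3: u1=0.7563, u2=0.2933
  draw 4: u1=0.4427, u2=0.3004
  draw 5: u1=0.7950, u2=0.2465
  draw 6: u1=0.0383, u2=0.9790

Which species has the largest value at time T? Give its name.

t=0.000: B=6 S=7 G=7
Draw 1: a1=22.099, a2=1.778, a3=8.183, a4=14.945, a0=47.005; τ=−ln(0.1495)/47.005=0.040 → t=0.040; u2·a0=0.8724·47.005=41.007; a1+…+a3=32.060 < 41.007 ≤ a1+…+a4=47.005 → R4 fires; B=6 S=7 G=6
Draw 2: a1=18.942, a2=1.524, a3=7.014, a4=12.810, a0=40.290; τ=−ln(0.7844)/40.290=0.006 → t=0.046; u2·a0=0.8661·40.290=34.895; a1+…+a3=27.480 < 34.895 ≤ a1+…+a4=40.290 → R4 fires; B=6 S=7 G=5
Draw 3: a1=15.785, a2=1.270, a3=5.845, a4=10.675, a0=33.575; τ=−ln(0.7563)/33.575=0.008 → t=0.055; u2·a0=0.2933·33.575=9.848 ≤ a1=15.785 → R1 fires; B=7 S=6 G=4
Draw 4: a1=10.824, a2=1.016, a3=4.008, a4=7.320, a0=23.168; τ=−ln(0.4427)/23.168=0.035 → t=0.090; u2·a0=0.3004·23.168=6.960 ≤ a1=10.824 → R1 fires; B=8 S=5 G=3
Draw 5: a1=6.765, a2=0.762, a3=2.505, a4=4.575, a0=14.607; τ=−ln(0.7950)/14.607=0.016 → t=0.106; u2·a0=0.2465·14.607=3.601 ≤ a1=6.765 → R1 fires; B=9 S=4 G=2
Draw 6: a1=3.608, a2=0.508, a3=1.336, a4=2.440, a0=7.892; τ=−ln(0.0383)/7.892=0.413 → t=0.519 > T=0.39: stop.
At T=0.39: B=9 S=4 G=2; the largest is B.

Dominant species at T: B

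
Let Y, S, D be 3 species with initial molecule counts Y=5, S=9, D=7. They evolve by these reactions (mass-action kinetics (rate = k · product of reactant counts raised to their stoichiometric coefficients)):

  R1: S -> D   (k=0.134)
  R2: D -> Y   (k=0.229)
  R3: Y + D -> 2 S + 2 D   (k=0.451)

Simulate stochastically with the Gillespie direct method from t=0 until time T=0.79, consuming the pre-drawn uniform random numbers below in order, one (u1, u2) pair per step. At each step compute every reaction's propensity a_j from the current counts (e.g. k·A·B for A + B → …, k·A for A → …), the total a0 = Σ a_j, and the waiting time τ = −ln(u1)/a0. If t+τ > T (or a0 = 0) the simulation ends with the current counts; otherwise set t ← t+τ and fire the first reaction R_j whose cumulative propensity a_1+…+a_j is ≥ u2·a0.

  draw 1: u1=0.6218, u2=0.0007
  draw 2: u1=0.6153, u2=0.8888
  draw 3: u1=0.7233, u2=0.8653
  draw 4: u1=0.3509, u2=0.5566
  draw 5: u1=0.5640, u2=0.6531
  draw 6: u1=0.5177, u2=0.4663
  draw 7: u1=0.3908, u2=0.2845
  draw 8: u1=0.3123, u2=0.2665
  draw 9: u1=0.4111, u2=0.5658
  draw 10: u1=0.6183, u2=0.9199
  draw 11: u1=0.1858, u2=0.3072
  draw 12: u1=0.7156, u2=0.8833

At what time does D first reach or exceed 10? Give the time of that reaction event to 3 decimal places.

t=0.000: Y=5 S=9 D=7
Draw 1: a1=1.206, a2=1.603, a3=15.785, a0=18.594; τ=−ln(0.6218)/18.594=0.026 → t=0.026; u2·a0=0.0007·18.594=0.013 ≤ a1=1.206 → R1 fires; Y=5 S=8 D=8
Draw 2: a1=1.072, a2=1.832, a3=18.040, a0=20.944; τ=−ln(0.6153)/20.944=0.023 → t=0.049; u2·a0=0.8888·20.944=18.615; a1+a2=2.904 < 18.615 ≤ a1+…+a3=20.944 → R3 fires; Y=4 S=10 D=9
Draw 3: a1=1.340, a2=2.061, a3=16.236, a0=19.637; τ=−ln(0.7233)/19.637=0.016 → t=0.065; u2·a0=0.8653·19.637=16.992; a1+a2=3.401 < 16.992 ≤ a1+…+a3=19.637 → R3 fires; Y=3 S=12 D=10
Draw 4: a1=1.608, a2=2.290, a3=13.530, a0=17.428; τ=−ln(0.3509)/17.428=0.060 → t=0.125; u2·a0=0.5566·17.428=9.700; a1+a2=3.898 < 9.700 ≤ a1+…+a3=17.428 → R3 fires; Y=2 S=14 D=11
Draw 5: a1=1.876, a2=2.519, a3=9.922, a0=14.317; τ=−ln(0.5640)/14.317=0.040 → t=0.165; u2·a0=0.6531·14.317=9.350; a1+a2=4.395 < 9.350 ≤ a1+…+a3=14.317 → R3 fires; Y=1 S=16 D=12
Draw 6: a1=2.144, a2=2.748, a3=5.412, a0=10.304; τ=−ln(0.5177)/10.304=0.064 → t=0.229; u2·a0=0.4663·10.304=4.805; a1=2.144 < 4.805 ≤ a1+a2=4.892 → R2 fires; Y=2 S=16 D=11
Draw 7: a1=2.144, a2=2.519, a3=9.922, a0=14.585; τ=−ln(0.3908)/14.585=0.064 → t=0.294; u2·a0=0.2845·14.585=4.149; a1=2.144 < 4.149 ≤ a1+a2=4.663 → R2 fires; Y=3 S=16 D=10
Draw 8: a1=2.144, a2=2.290, a3=13.530, a0=17.964; τ=−ln(0.3123)/17.964=0.065 → t=0.358; u2·a0=0.2665·17.964=4.787; a1+a2=4.434 < 4.787 ≤ a1+…+a3=17.964 → R3 fires; Y=2 S=18 D=11
Draw 9: a1=2.412, a2=2.519, a3=9.922, a0=14.853; τ=−ln(0.4111)/14.853=0.060 → t=0.418; u2·a0=0.5658·14.853=8.404; a1+a2=4.931 < 8.404 ≤ a1+…+a3=14.853 → R3 fires; Y=1 S=20 D=12
Draw 10: a1=2.680, a2=2.748, a3=5.412, a0=10.840; τ=−ln(0.6183)/10.840=0.044 → t=0.463; u2·a0=0.9199·10.840=9.972; a1+a2=5.428 < 9.972 ≤ a1+…+a3=10.840 → R3 fires; Y=0 S=22 D=13
Draw 11: a1=2.948, a2=2.977, a3=0.000, a0=5.925; τ=−ln(0.1858)/5.925=0.284 → t=0.747; u2·a0=0.3072·5.925=1.820 ≤ a1=2.948 → R1 fires; Y=0 S=21 D=14
Draw 12: a1=2.814, a2=3.206, a3=0.000, a0=6.020; τ=−ln(0.7156)/6.020=0.056 → t=0.802 > T=0.79: stop.
D first becomes ≥ 10 when it reaches 10 at the event at t=0.065.

Threshold first reached at t = 0.065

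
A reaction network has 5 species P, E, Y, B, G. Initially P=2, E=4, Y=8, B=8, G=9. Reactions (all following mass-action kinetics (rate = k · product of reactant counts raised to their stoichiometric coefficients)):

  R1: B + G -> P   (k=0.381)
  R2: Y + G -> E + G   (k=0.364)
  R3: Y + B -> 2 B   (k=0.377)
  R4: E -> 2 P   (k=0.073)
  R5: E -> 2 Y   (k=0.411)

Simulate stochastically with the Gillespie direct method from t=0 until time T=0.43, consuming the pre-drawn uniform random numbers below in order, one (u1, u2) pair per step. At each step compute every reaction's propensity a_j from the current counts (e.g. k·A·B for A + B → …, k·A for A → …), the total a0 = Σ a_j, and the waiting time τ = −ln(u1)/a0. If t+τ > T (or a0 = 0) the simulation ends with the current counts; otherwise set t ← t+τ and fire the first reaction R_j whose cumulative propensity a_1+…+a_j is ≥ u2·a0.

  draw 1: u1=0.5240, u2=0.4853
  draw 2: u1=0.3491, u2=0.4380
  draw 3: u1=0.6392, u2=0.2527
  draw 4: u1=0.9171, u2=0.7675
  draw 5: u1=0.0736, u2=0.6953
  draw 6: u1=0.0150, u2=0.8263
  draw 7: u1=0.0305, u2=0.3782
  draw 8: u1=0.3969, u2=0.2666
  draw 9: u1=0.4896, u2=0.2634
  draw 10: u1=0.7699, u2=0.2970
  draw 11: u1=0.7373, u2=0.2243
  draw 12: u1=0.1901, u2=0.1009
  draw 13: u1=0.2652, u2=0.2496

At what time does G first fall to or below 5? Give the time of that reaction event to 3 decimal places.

Threshold first reached at t = 0.257

t=0.000: P=2 E=4 Y=8 B=8 G=9
Draw 1: a1=27.432, a2=26.208, a3=24.128, a4=0.292, a5=1.644, a0=79.704; τ=−ln(0.5240)/79.704=0.008 → t=0.008; u2·a0=0.4853·79.704=38.680; a1=27.432 < 38.680 ≤ a1+a2=53.640 → R2 fires; P=2 E=5 Y=7 B=8 G=9
Draw 2: a1=27.432, a2=22.932, a3=21.112, a4=0.365, a5=2.055, a0=73.896; τ=−ln(0.3491)/73.896=0.014 → t=0.022; u2·a0=0.4380·73.896=32.366; a1=27.432 < 32.366 ≤ a1+a2=50.364 → R2 fires; P=2 E=6 Y=6 B=8 G=9
Draw 3: a1=27.432, a2=19.656, a3=18.096, a4=0.438, a5=2.466, a0=68.088; τ=−ln(0.6392)/68.088=0.007 → t=0.029; u2·a0=0.2527·68.088=17.206 ≤ a1=27.432 → R1 fires; P=3 E=6 Y=6 B=7 G=8
Draw 4: a1=21.336, a2=17.472, a3=15.834, a4=0.438, a5=2.466, a0=57.546; τ=−ln(0.9171)/57.546=0.002 → t=0.030; u2·a0=0.7675·57.546=44.167; a1+a2=38.808 < 44.167 ≤ a1+…+a3=54.642 → R3 fires; P=3 E=6 Y=5 B=8 G=8
Draw 5: a1=24.384, a2=14.560, a3=15.080, a4=0.438, a5=2.466, a0=56.928; τ=−ln(0.0736)/56.928=0.046 → t=0.076; u2·a0=0.6953·56.928=39.582; a1+a2=38.944 < 39.582 ≤ a1+…+a3=54.024 → R3 fires; P=3 E=6 Y=4 B=9 G=8
Draw 6: a1=27.432, a2=11.648, a3=13.572, a4=0.438, a5=2.466, a0=55.556; τ=−ln(0.0150)/55.556=0.076 → t=0.152; u2·a0=0.8263·55.556=45.906; a1+a2=39.080 < 45.906 ≤ a1+…+a3=52.652 → R3 fires; P=3 E=6 Y=3 B=10 G=8
Draw 7: a1=30.480, a2=8.736, a3=11.310, a4=0.438, a5=2.466, a0=53.430; τ=−ln(0.0305)/53.430=0.065 → t=0.217; u2·a0=0.3782·53.430=20.207 ≤ a1=30.480 → R1 fires; P=4 E=6 Y=3 B=9 G=7
Draw 8: a1=24.003, a2=7.644, a3=10.179, a4=0.438, a5=2.466, a0=44.730; τ=−ln(0.3969)/44.730=0.021 → t=0.238; u2·a0=0.2666·44.730=11.925 ≤ a1=24.003 → R1 fires; P=5 E=6 Y=3 B=8 G=6
Draw 9: a1=18.288, a2=6.552, a3=9.048, a4=0.438, a5=2.466, a0=36.792; τ=−ln(0.4896)/36.792=0.019 → t=0.257; u2·a0=0.2634·36.792=9.691 ≤ a1=18.288 → R1 fires; P=6 E=6 Y=3 B=7 G=5
Draw 10: a1=13.335, a2=5.460, a3=7.917, a4=0.438, a5=2.466, a0=29.616; τ=−ln(0.7699)/29.616=0.009 → t=0.266; u2·a0=0.2970·29.616=8.796 ≤ a1=13.335 → R1 fires; P=7 E=6 Y=3 B=6 G=4
Draw 11: a1=9.144, a2=4.368, a3=6.786, a4=0.438, a5=2.466, a0=23.202; τ=−ln(0.7373)/23.202=0.013 → t=0.279; u2·a0=0.2243·23.202=5.204 ≤ a1=9.144 → R1 fires; P=8 E=6 Y=3 B=5 G=3
Draw 12: a1=5.715, a2=3.276, a3=5.655, a4=0.438, a5=2.466, a0=17.550; τ=−ln(0.1901)/17.550=0.095 → t=0.374; u2·a0=0.1009·17.550=1.771 ≤ a1=5.715 → R1 fires; P=9 E=6 Y=3 B=4 G=2
Draw 13: a1=3.048, a2=2.184, a3=4.524, a4=0.438, a5=2.466, a0=12.660; τ=−ln(0.2652)/12.660=0.105 → t=0.479 > T=0.43: stop.
G first becomes ≤ 5 when it reaches 5 at the event at t=0.257.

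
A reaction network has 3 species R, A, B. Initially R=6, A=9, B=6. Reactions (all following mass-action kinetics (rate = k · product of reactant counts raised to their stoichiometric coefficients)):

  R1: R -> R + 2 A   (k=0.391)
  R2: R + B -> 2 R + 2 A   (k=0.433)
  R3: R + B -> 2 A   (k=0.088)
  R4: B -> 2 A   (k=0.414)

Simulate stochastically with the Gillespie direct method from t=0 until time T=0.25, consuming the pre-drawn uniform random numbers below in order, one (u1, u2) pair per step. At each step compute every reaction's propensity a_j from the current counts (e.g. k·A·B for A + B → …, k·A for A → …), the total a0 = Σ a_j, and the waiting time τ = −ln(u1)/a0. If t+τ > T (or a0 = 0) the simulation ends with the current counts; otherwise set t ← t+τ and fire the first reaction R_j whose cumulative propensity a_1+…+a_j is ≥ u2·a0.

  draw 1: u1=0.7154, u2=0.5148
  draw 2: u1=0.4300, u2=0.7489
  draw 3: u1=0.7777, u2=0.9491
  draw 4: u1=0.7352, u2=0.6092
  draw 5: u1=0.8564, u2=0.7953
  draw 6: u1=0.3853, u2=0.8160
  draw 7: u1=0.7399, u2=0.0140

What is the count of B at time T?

B at T = 0

t=0.000: R=6 A=9 B=6
Draw 1: a1=2.346, a2=15.588, a3=3.168, a4=2.484, a0=23.586; τ=−ln(0.7154)/23.586=0.014 → t=0.014; u2·a0=0.5148·23.586=12.142; a1=2.346 < 12.142 ≤ a1+a2=17.934 → R2 fires; R=7 A=11 B=5
Draw 2: a1=2.737, a2=15.155, a3=3.080, a4=2.070, a0=23.042; τ=−ln(0.4300)/23.042=0.037 → t=0.051; u2·a0=0.7489·23.042=17.256; a1=2.737 < 17.256 ≤ a1+a2=17.892 → R2 fires; R=8 A=13 B=4
Draw 3: a1=3.128, a2=13.856, a3=2.816, a4=1.656, a0=21.456; τ=−ln(0.7777)/21.456=0.012 → t=0.063; u2·a0=0.9491·21.456=20.364; a1+…+a3=19.800 < 20.364 ≤ a1+…+a4=21.456 → R4 fires; R=8 A=15 B=3
Draw 4: a1=3.128, a2=10.392, a3=2.112, a4=1.242, a0=16.874; τ=−ln(0.7352)/16.874=0.018 → t=0.081; u2·a0=0.6092·16.874=10.280; a1=3.128 < 10.280 ≤ a1+a2=13.520 → R2 fires; R=9 A=17 B=2
Draw 5: a1=3.519, a2=7.794, a3=1.584, a4=0.828, a0=13.725; τ=−ln(0.8564)/13.725=0.011 → t=0.092; u2·a0=0.7953·13.725=10.915; a1=3.519 < 10.915 ≤ a1+a2=11.313 → R2 fires; R=10 A=19 B=1
Draw 6: a1=3.910, a2=4.330, a3=0.880, a4=0.414, a0=9.534; τ=−ln(0.3853)/9.534=0.100 → t=0.192; u2·a0=0.8160·9.534=7.780; a1=3.910 < 7.780 ≤ a1+a2=8.240 → R2 fires; R=11 A=21 B=0
Draw 7: a1=4.301, a2=0.000, a3=0.000, a4=0.000, a0=4.301; τ=−ln(0.7399)/4.301=0.070 → t=0.262 > T=0.25: stop.
Read off B at T=0.25: 0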